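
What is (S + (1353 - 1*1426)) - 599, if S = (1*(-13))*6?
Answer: -750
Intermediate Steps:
S = -78 (S = -13*6 = -78)
(S + (1353 - 1*1426)) - 599 = (-78 + (1353 - 1*1426)) - 599 = (-78 + (1353 - 1426)) - 599 = (-78 - 73) - 599 = -151 - 599 = -750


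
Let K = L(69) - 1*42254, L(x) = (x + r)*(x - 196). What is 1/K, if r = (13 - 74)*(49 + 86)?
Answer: 1/994828 ≈ 1.0052e-6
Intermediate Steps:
r = -8235 (r = -61*135 = -8235)
L(x) = (-8235 + x)*(-196 + x) (L(x) = (x - 8235)*(x - 196) = (-8235 + x)*(-196 + x))
K = 994828 (K = (1614060 + 69**2 - 8431*69) - 1*42254 = (1614060 + 4761 - 581739) - 42254 = 1037082 - 42254 = 994828)
1/K = 1/994828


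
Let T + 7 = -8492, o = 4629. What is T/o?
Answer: -2833/1543 ≈ -1.8360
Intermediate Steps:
T = -8499 (T = -7 - 8492 = -8499)
T/o = -8499/4629 = -8499*1/4629 = -2833/1543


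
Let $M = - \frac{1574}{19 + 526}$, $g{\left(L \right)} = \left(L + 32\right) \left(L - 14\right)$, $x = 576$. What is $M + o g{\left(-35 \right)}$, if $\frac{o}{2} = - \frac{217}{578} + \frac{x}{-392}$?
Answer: $- \frac{85882001}{157505} \approx -545.27$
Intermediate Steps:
$g{\left(L \right)} = \left(-14 + L\right) \left(32 + L\right)$ ($g{\left(L \right)} = \left(32 + L\right) \left(-14 + L\right) = \left(-14 + L\right) \left(32 + L\right)$)
$M = - \frac{1574}{545} \approx -2.8881$
$o = - \frac{52249}{14161}$ ($o = 2 \left(- \frac{217}{578} + \frac{576}{-392}\right) = 2 \left(\left(-217\right) \frac{1}{578} + 576 \left(- \frac{1}{392}\right)\right) = 2 \left(- \frac{217}{578} - \frac{72}{49}\right) = 2 \left(- \frac{52249}{28322}\right) = - \frac{52249}{14161} \approx -3.6896$)
$M + o g{\left(-35 \right)} = - \frac{1574}{545} - \frac{52249 \left(-448 + \left(-35\right)^{2} + 18 \left(-35\right)\right)}{14161} = - \frac{1574}{545} - \frac{52249 \left(-448 + 1225 - 630\right)}{14161} = - \frac{1574}{545} - \frac{156747}{289} = - \frac{85882001}{157505}$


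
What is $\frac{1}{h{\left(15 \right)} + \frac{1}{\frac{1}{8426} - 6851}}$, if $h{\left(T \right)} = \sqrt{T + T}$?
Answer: $\frac{243201849825}{49985275293135637} + \frac{3332351688575625 \sqrt{30}}{99970550586271274} \approx 0.18258$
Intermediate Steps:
$h{\left(T \right)} = \sqrt{2} \sqrt{T}$ ($h{\left(T \right)} = \sqrt{2 T} = \sqrt{2} \sqrt{T}$)
$\frac{1}{h{\left(15 \right)} + \frac{1}{\frac{1}{8426} - 6851}} = \frac{1}{\sqrt{2} \sqrt{15} + \frac{1}{\frac{1}{8426} - 6851}} = \frac{1}{\sqrt{30} + \frac{1}{\frac{1}{8426} - 6851}} = \frac{1}{\sqrt{30} + \frac{1}{- \frac{57726525}{8426}}} = \frac{1}{\sqrt{30} - \frac{8426}{57726525}} = \frac{1}{- \frac{8426}{57726525} + \sqrt{30}}$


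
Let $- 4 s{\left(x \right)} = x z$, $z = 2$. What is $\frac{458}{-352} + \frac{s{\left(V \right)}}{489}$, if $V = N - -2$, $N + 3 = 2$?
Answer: $- \frac{112069}{86064} \approx -1.3022$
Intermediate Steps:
$N = -1$ ($N = -3 + 2 = -1$)
$V = 1$ ($V = -1 - -2 = -1 + 2 = 1$)
$s{\left(x \right)} = - \frac{x}{2}$ ($s{\left(x \right)} = - \frac{x 2}{4} = - \frac{2 x}{4} = - \frac{x}{2}$)
$\frac{458}{-352} + \frac{s{\left(V \right)}}{489} = \frac{458}{-352} + \frac{\left(- \frac{1}{2}\right) 1}{489} = 458 \left(- \frac{1}{352}\right) - \frac{1}{978} = - \frac{229}{176} - \frac{1}{978} = - \frac{112069}{86064}$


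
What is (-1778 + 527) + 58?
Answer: -1193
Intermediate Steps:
(-1778 + 527) + 58 = -1251 + 58 = -1193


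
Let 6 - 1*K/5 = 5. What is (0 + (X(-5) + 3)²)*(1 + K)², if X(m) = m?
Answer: 144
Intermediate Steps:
K = 5 (K = 30 - 5*5 = 30 - 25 = 5)
(0 + (X(-5) + 3)²)*(1 + K)² = (0 + (-5 + 3)²)*(1 + 5)² = (0 + (-2)²)*6² = (0 + 4)*36 = 4*36 = 144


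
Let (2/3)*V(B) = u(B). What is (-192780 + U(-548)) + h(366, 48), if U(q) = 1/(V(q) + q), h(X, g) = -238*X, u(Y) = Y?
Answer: -383446561/1370 ≈ -2.7989e+5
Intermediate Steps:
V(B) = 3*B/2
U(q) = 2/(5*q) (U(q) = 1/(3*q/2 + q) = 1/(5*q/2) = 2/(5*q))
(-192780 + U(-548)) + h(366, 48) = (-192780 + (2/5)/(-548)) - 238*366 = (-192780 + (2/5)*(-1/548)) - 87108 = (-192780 - 1/1370) - 87108 = -264108601/1370 - 87108 = -383446561/1370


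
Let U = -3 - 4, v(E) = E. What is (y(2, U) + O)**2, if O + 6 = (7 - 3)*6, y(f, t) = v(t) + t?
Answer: 16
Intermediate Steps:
U = -7
y(f, t) = 2*t (y(f, t) = t + t = 2*t)
O = 18 (O = -6 + (7 - 3)*6 = -6 + 4*6 = -6 + 24 = 18)
(y(2, U) + O)**2 = (2*(-7) + 18)**2 = (-14 + 18)**2 = 4**2 = 16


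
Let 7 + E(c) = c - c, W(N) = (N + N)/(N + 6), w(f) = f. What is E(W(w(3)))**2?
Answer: 49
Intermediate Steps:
W(N) = 2*N/(6 + N) (W(N) = (2*N)/(6 + N) = 2*N/(6 + N))
E(c) = -7 (E(c) = -7 + (c - c) = -7 + 0 = -7)
E(W(w(3)))**2 = (-7)**2 = 49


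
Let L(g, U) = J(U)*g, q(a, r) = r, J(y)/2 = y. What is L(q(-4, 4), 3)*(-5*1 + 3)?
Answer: -48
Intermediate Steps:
J(y) = 2*y
L(g, U) = 2*U*g (L(g, U) = (2*U)*g = 2*U*g)
L(q(-4, 4), 3)*(-5*1 + 3) = (2*3*4)*(-5*1 + 3) = 24*(-5 + 3) = 24*(-2) = -48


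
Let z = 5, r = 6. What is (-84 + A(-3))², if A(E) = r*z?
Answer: 2916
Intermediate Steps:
A(E) = 30 (A(E) = 6*5 = 30)
(-84 + A(-3))² = (-84 + 30)² = (-54)² = 2916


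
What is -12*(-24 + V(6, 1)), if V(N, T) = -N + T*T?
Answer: 348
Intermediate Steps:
V(N, T) = T² - N (V(N, T) = -N + T² = T² - N)
-12*(-24 + V(6, 1)) = -12*(-24 + (1² - 1*6)) = -12*(-24 + (1 - 6)) = -12*(-24 - 5) = -12*(-29) = 348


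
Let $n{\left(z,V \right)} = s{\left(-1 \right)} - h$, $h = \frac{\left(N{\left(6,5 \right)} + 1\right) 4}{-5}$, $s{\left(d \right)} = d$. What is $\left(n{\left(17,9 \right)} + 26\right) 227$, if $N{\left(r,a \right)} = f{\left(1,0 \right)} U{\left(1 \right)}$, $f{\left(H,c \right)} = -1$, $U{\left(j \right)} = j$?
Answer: $5675$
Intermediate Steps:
$N{\left(r,a \right)} = -1$ ($N{\left(r,a \right)} = \left(-1\right) 1 = -1$)
$h = 0$ ($h = \frac{\left(-1 + 1\right) 4}{-5} = 0 \cdot 4 \left(- \frac{1}{5}\right) = 0 \left(- \frac{1}{5}\right) = 0$)
$n{\left(z,V \right)} = -1$ ($n{\left(z,V \right)} = -1 - 0 = -1 + 0 = -1$)
$\left(n{\left(17,9 \right)} + 26\right) 227 = \left(-1 + 26\right) 227 = 25 \cdot 227 = 5675$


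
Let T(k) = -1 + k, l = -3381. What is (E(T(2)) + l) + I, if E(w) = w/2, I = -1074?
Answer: -8909/2 ≈ -4454.5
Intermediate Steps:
E(w) = w/2 (E(w) = w*(½) = w/2)
(E(T(2)) + l) + I = ((-1 + 2)/2 - 3381) - 1074 = ((½)*1 - 3381) - 1074 = (½ - 3381) - 1074 = -6761/2 - 1074 = -8909/2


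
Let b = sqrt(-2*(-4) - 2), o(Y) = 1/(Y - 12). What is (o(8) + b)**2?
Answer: 97/16 - sqrt(6)/2 ≈ 4.8378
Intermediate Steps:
o(Y) = 1/(-12 + Y)
b = sqrt(6) (b = sqrt(8 - 2) = sqrt(6) ≈ 2.4495)
(o(8) + b)**2 = (1/(-12 + 8) + sqrt(6))**2 = (1/(-4) + sqrt(6))**2 = (-1/4 + sqrt(6))**2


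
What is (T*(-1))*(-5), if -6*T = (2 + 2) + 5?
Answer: -15/2 ≈ -7.5000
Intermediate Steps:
T = -3/2 (T = -((2 + 2) + 5)/6 = -(4 + 5)/6 = -⅙*9 = -3/2 ≈ -1.5000)
(T*(-1))*(-5) = -3/2*(-1)*(-5) = (3/2)*(-5) = -15/2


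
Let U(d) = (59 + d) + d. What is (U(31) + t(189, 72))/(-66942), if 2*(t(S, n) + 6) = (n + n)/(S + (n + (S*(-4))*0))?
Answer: -3343/1941318 ≈ -0.0017220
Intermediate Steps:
U(d) = 59 + 2*d
t(S, n) = -6 + n/(S + n) (t(S, n) = -6 + ((n + n)/(S + (n + (S*(-4))*0)))/2 = -6 + ((2*n)/(S + (n - 4*S*0)))/2 = -6 + ((2*n)/(S + (n + 0)))/2 = -6 + ((2*n)/(S + n))/2 = -6 + (2*n/(S + n))/2 = -6 + n/(S + n))
(U(31) + t(189, 72))/(-66942) = ((59 + 2*31) + (-6*189 - 5*72)/(189 + 72))/(-66942) = ((59 + 62) + (-1134 - 360)/261)*(-1/66942) = (121 + (1/261)*(-1494))*(-1/66942) = (121 - 166/29)*(-1/66942) = (3343/29)*(-1/66942) = -3343/1941318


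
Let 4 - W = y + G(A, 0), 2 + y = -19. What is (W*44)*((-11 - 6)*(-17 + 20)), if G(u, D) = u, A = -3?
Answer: -62832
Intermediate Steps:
y = -21 (y = -2 - 19 = -21)
W = 28 (W = 4 - (-21 - 3) = 4 - 1*(-24) = 4 + 24 = 28)
(W*44)*((-11 - 6)*(-17 + 20)) = (28*44)*((-11 - 6)*(-17 + 20)) = 1232*(-17*3) = 1232*(-51) = -62832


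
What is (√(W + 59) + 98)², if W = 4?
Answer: 9667 + 588*√7 ≈ 11223.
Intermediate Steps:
(√(W + 59) + 98)² = (√(4 + 59) + 98)² = (√63 + 98)² = (3*√7 + 98)² = (98 + 3*√7)²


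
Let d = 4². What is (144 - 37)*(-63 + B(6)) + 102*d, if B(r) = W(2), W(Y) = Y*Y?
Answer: -4681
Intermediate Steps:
W(Y) = Y²
B(r) = 4 (B(r) = 2² = 4)
d = 16
(144 - 37)*(-63 + B(6)) + 102*d = (144 - 37)*(-63 + 4) + 102*16 = 107*(-59) + 1632 = -6313 + 1632 = -4681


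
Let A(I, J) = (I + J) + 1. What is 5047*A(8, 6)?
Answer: 75705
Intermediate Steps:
A(I, J) = 1 + I + J
5047*A(8, 6) = 5047*(1 + 8 + 6) = 5047*15 = 75705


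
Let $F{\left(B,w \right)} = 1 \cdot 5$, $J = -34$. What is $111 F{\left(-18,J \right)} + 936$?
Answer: $1491$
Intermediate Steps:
$F{\left(B,w \right)} = 5$
$111 F{\left(-18,J \right)} + 936 = 111 \cdot 5 + 936 = 555 + 936 = 1491$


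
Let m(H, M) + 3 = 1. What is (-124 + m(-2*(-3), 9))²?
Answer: 15876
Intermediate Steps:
m(H, M) = -2 (m(H, M) = -3 + 1 = -2)
(-124 + m(-2*(-3), 9))² = (-124 - 2)² = (-126)² = 15876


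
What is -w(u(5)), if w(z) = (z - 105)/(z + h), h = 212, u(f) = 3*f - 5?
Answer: 95/222 ≈ 0.42793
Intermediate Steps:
u(f) = -5 + 3*f
w(z) = (-105 + z)/(212 + z) (w(z) = (z - 105)/(z + 212) = (-105 + z)/(212 + z))
-w(u(5)) = -(-105 + (-5 + 3*5))/(212 + (-5 + 3*5)) = -(-105 + (-5 + 15))/(212 + (-5 + 15)) = -(-105 + 10)/(212 + 10) = -(-95)/222 = -1*(-95/222) = 95/222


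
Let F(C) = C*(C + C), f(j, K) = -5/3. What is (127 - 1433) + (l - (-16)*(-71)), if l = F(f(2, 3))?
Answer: -21928/9 ≈ -2436.4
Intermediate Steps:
f(j, K) = -5/3 (f(j, K) = -5*1/3 = -5/3)
F(C) = 2*C**2 (F(C) = C*(2*C) = 2*C**2)
l = 50/9 (l = 2*(-5/3)**2 = 2*(25/9) = 50/9 ≈ 5.5556)
(127 - 1433) + (l - (-16)*(-71)) = (127 - 1433) + (50/9 - (-16)*(-71)) = -1306 + (50/9 - 1*1136) = -1306 + (50/9 - 1136) = -1306 - 10174/9 = -21928/9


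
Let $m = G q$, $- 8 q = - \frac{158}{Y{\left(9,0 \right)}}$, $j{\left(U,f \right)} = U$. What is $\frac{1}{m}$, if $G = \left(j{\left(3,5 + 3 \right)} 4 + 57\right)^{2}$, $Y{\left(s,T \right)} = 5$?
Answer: $\frac{20}{376119} \approx 5.3175 \cdot 10^{-5}$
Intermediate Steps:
$q = \frac{79}{20}$ ($q = - \frac{\left(-158\right) \frac{1}{5}}{8} = \left(- \frac{1}{8}\right) \left(- \frac{158}{5}\right) = \frac{79}{20} \approx 3.95$)
$G = 4761$ ($G = \left(3 \cdot 4 + 57\right)^{2} = \left(12 + 57\right)^{2} = 69^{2} = 4761$)
$m = \frac{376119}{20}$ ($m = 4761 \cdot \frac{79}{20} = \frac{376119}{20} \approx 18806.0$)
$\frac{1}{m} = \frac{1}{\frac{376119}{20}} = \frac{20}{376119}$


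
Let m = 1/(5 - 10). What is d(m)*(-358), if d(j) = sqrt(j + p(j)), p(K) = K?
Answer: -358*I*sqrt(10)/5 ≈ -226.42*I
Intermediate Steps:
m = -1/5 (m = 1/(-5) = -1/5 ≈ -0.20000)
d(j) = sqrt(2)*sqrt(j) (d(j) = sqrt(j + j) = sqrt(2*j) = sqrt(2)*sqrt(j))
d(m)*(-358) = (sqrt(2)*sqrt(-1/5))*(-358) = (sqrt(2)*(I*sqrt(5)/5))*(-358) = (I*sqrt(10)/5)*(-358) = -358*I*sqrt(10)/5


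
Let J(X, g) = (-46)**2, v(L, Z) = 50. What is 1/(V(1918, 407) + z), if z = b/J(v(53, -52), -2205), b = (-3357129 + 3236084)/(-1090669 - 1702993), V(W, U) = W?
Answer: 5911388792/11338043824101 ≈ 0.00052138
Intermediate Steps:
J(X, g) = 2116
b = 121045/2793662 (b = -121045/(-2793662) = -121045*(-1/2793662) = 121045/2793662 ≈ 0.043328)
z = 121045/5911388792 (z = (121045/2793662)/2116 = (121045/2793662)*(1/2116) = 121045/5911388792 ≈ 2.0477e-5)
1/(V(1918, 407) + z) = 1/(1918 + 121045/5911388792) = 1/(11338043824101/5911388792) = 5911388792/11338043824101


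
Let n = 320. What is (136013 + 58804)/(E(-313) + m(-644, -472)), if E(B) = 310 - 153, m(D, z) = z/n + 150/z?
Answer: 65681160/52327 ≈ 1255.2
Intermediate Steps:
m(D, z) = 150/z + z/320 (m(D, z) = z/320 + 150/z = 150/z + z/320)
E(B) = 157
(136013 + 58804)/(E(-313) + m(-644, -472)) = (136013 + 58804)/(157 + (150/(-472) + (1/320)*(-472))) = 194817/(157 + (150*(-1/472) - 59/40)) = 194817/(157 + (-75/236 - 59/40)) = 194817/(157 - 4231/2360) = 194817/(366289/2360) = 194817*(2360/366289) = 65681160/52327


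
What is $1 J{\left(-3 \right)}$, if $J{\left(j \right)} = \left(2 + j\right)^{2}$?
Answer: $1$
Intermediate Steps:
$1 J{\left(-3 \right)} = 1 \left(2 - 3\right)^{2} = 1 \left(-1\right)^{2} = 1 \cdot 1 = 1$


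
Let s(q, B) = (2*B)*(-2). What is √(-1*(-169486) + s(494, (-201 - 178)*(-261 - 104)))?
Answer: I*√383854 ≈ 619.56*I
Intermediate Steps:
s(q, B) = -4*B
√(-1*(-169486) + s(494, (-201 - 178)*(-261 - 104))) = √(-1*(-169486) - 4*(-201 - 178)*(-261 - 104)) = √(169486 - (-1516)*(-365)) = √(169486 - 4*138335) = √(169486 - 553340) = √(-383854) = I*√383854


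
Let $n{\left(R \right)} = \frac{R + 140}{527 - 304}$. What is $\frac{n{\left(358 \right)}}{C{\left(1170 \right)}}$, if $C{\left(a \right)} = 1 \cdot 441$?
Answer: $\frac{166}{32781} \approx 0.0050639$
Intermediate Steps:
$n{\left(R \right)} = \frac{140}{223} + \frac{R}{223}$ ($n{\left(R \right)} = \frac{140 + R}{223} = \left(140 + R\right) \frac{1}{223} = \frac{140}{223} + \frac{R}{223}$)
$C{\left(a \right)} = 441$
$\frac{n{\left(358 \right)}}{C{\left(1170 \right)}} = \frac{\frac{140}{223} + \frac{1}{223} \cdot 358}{441} = \left(\frac{140}{223} + \frac{358}{223}\right) \frac{1}{441} = \frac{498}{223} \cdot \frac{1}{441} = \frac{166}{32781}$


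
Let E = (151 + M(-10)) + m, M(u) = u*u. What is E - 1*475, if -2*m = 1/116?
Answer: -51969/232 ≈ -224.00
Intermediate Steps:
m = -1/232 (m = -1/2/116 = -1/2*1/116 = -1/232 ≈ -0.0043103)
M(u) = u**2
E = 58231/232 (E = (151 + (-10)**2) - 1/232 = (151 + 100) - 1/232 = 251 - 1/232 = 58231/232 ≈ 251.00)
E - 1*475 = 58231/232 - 1*475 = 58231/232 - 475 = -51969/232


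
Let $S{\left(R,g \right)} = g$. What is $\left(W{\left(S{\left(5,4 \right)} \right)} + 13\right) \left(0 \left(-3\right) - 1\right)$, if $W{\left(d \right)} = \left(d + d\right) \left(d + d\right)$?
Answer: $-77$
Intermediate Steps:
$W{\left(d \right)} = 4 d^{2}$ ($W{\left(d \right)} = 2 d 2 d = 4 d^{2}$)
$\left(W{\left(S{\left(5,4 \right)} \right)} + 13\right) \left(0 \left(-3\right) - 1\right) = \left(4 \cdot 4^{2} + 13\right) \left(0 \left(-3\right) - 1\right) = \left(4 \cdot 16 + 13\right) \left(0 - 1\right) = \left(64 + 13\right) \left(-1\right) = 77 \left(-1\right) = -77$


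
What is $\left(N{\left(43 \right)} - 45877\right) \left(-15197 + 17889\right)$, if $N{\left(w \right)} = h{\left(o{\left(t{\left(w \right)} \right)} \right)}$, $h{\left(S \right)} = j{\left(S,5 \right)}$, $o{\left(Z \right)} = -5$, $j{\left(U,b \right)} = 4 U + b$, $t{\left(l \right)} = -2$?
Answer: $-123541264$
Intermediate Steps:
$j{\left(U,b \right)} = b + 4 U$
$h{\left(S \right)} = 5 + 4 S$
$N{\left(w \right)} = -15$ ($N{\left(w \right)} = 5 + 4 \left(-5\right) = 5 - 20 = -15$)
$\left(N{\left(43 \right)} - 45877\right) \left(-15197 + 17889\right) = \left(-15 - 45877\right) \left(-15197 + 17889\right) = \left(-45892\right) 2692 = -123541264$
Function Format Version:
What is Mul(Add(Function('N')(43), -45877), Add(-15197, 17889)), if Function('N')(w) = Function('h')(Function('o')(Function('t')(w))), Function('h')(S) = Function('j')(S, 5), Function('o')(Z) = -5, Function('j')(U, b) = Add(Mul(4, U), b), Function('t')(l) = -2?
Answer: -123541264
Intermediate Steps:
Function('j')(U, b) = Add(b, Mul(4, U))
Function('h')(S) = Add(5, Mul(4, S))
Function('N')(w) = -15 (Function('N')(w) = Add(5, Mul(4, -5)) = Add(5, -20) = -15)
Mul(Add(Function('N')(43), -45877), Add(-15197, 17889)) = Mul(Add(-15, -45877), Add(-15197, 17889)) = Mul(-45892, 2692) = -123541264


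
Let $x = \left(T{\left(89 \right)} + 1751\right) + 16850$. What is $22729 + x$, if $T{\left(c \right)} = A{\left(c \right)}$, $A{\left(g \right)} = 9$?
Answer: $41339$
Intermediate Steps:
$T{\left(c \right)} = 9$
$x = 18610$ ($x = \left(9 + 1751\right) + 16850 = 1760 + 16850 = 18610$)
$22729 + x = 22729 + 18610 = 41339$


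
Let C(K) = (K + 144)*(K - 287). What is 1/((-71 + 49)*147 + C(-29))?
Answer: -1/39574 ≈ -2.5269e-5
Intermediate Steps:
C(K) = (-287 + K)*(144 + K) (C(K) = (144 + K)*(-287 + K) = (-287 + K)*(144 + K))
1/((-71 + 49)*147 + C(-29)) = 1/((-71 + 49)*147 + (-41328 + (-29)² - 143*(-29))) = 1/(-22*147 + (-41328 + 841 + 4147)) = 1/(-3234 - 36340) = 1/(-39574) = -1/39574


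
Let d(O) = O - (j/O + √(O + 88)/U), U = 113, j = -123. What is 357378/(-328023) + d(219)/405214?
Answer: -1761034329412/1617187395051 - √307/45789182 ≈ -1.0889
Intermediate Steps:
d(O) = O + 123/O - √(88 + O)/113 (d(O) = O - (-123/O + √(O + 88)/113) = O - (-123/O + √(88 + O)*(1/113)) = O - (-123/O + √(88 + O)/113) = O + (123/O - √(88 + O)/113) = O + 123/O - √(88 + O)/113)
357378/(-328023) + d(219)/405214 = 357378/(-328023) + (219 + 123/219 - √(88 + 219)/113)/405214 = 357378*(-1/328023) + (219 + 123*(1/219) - √307/113)*(1/405214) = -119126/109341 + (219 + 41/73 - √307/113)*(1/405214) = -119126/109341 + (16028/73 - √307/113)*(1/405214) = -119126/109341 + (8014/14790311 - √307/45789182) = -1761034329412/1617187395051 - √307/45789182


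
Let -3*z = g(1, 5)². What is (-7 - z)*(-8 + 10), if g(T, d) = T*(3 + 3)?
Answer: 10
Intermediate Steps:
g(T, d) = 6*T (g(T, d) = T*6 = 6*T)
z = -12 (z = -(6*1)²/3 = -⅓*6² = -⅓*36 = -12)
(-7 - z)*(-8 + 10) = (-7 - 1*(-12))*(-8 + 10) = (-7 + 12)*2 = 5*2 = 10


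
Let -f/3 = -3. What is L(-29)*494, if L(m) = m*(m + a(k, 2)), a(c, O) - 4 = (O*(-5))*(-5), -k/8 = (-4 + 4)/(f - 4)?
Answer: -358150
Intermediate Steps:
f = 9 (f = -3*(-3) = 9)
k = 0 (k = -8*(-4 + 4)/(9 - 4) = -0/5 = -8*0 = 0)
a(c, O) = 4 + 25*O (a(c, O) = 4 + (O*(-5))*(-5) = 4 - 5*O*(-5) = 4 + 25*O)
L(m) = m*(54 + m) (L(m) = m*(m + (4 + 25*2)) = m*(m + (4 + 50)) = m*(m + 54) = m*(54 + m))
L(-29)*494 = -29*(54 - 29)*494 = -29*25*494 = -725*494 = -358150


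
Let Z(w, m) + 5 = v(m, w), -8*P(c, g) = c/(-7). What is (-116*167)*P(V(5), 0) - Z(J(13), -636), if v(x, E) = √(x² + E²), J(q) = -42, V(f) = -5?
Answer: 24285/14 - 6*√11285 ≈ 1097.3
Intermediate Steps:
P(c, g) = c/56 (P(c, g) = -c/(8*(-7)) = -(-1)*c/56 = c/56)
v(x, E) = √(E² + x²)
Z(w, m) = -5 + √(m² + w²) (Z(w, m) = -5 + √(w² + m²) = -5 + √(m² + w²))
(-116*167)*P(V(5), 0) - Z(J(13), -636) = (-116*167)*((1/56)*(-5)) - (-5 + √((-636)² + (-42)²)) = -19372*(-5/56) - (-5 + √(404496 + 1764)) = 24215/14 - (-5 + √406260) = 24215/14 - (-5 + 6*√11285) = 24215/14 + (5 - 6*√11285) = 24285/14 - 6*√11285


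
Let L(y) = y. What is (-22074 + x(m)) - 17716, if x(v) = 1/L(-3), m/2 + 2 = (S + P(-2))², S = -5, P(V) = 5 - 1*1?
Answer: -119371/3 ≈ -39790.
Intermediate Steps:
P(V) = 4 (P(V) = 5 - 1 = 4)
m = -2 (m = -4 + 2*(-5 + 4)² = -4 + 2*(-1)² = -4 + 2*1 = -4 + 2 = -2)
x(v) = -⅓ (x(v) = 1/(-3) = -⅓)
(-22074 + x(m)) - 17716 = (-22074 - ⅓) - 17716 = -66223/3 - 17716 = -119371/3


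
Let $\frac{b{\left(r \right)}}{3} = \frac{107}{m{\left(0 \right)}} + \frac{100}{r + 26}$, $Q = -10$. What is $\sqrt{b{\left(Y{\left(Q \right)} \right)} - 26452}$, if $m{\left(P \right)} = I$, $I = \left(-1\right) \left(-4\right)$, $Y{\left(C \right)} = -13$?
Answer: $\frac{i \sqrt{17811703}}{26} \approx 162.32 i$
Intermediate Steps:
$I = 4$
$m{\left(P \right)} = 4$
$b{\left(r \right)} = \frac{321}{4} + \frac{300}{26 + r}$ ($b{\left(r \right)} = 3 \left(\frac{107}{4} + \frac{100}{r + 26}\right) = 3 \left(107 \cdot \frac{1}{4} + \frac{100}{26 + r}\right) = 3 \left(\frac{107}{4} + \frac{100}{26 + r}\right) = \frac{321}{4} + \frac{300}{26 + r}$)
$\sqrt{b{\left(Y{\left(Q \right)} \right)} - 26452} = \sqrt{\frac{3 \left(3182 + 107 \left(-13\right)\right)}{4 \left(26 - 13\right)} - 26452} = \sqrt{\frac{3 \left(3182 - 1391\right)}{4 \cdot 13} - 26452} = \sqrt{\frac{3}{4} \cdot \frac{1}{13} \cdot 1791 - 26452} = \sqrt{\frac{5373}{52} - 26452} = \sqrt{- \frac{1370131}{52}} = \frac{i \sqrt{17811703}}{26}$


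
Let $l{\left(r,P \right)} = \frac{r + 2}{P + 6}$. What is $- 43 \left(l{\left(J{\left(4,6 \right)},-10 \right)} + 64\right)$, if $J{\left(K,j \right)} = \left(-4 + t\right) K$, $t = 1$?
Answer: $- \frac{5719}{2} \approx -2859.5$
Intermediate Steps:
$J{\left(K,j \right)} = - 3 K$ ($J{\left(K,j \right)} = \left(-4 + 1\right) K = - 3 K$)
$l{\left(r,P \right)} = \frac{2 + r}{6 + P}$
$- 43 \left(l{\left(J{\left(4,6 \right)},-10 \right)} + 64\right) = - 43 \left(\frac{2 - 12}{6 - 10} + 64\right) = - 43 \left(\frac{2 - 12}{-4} + 64\right) = - 43 \left(\left(- \frac{1}{4}\right) \left(-10\right) + 64\right) = - 43 \left(\frac{5}{2} + 64\right) = \left(-43\right) \frac{133}{2} = - \frac{5719}{2}$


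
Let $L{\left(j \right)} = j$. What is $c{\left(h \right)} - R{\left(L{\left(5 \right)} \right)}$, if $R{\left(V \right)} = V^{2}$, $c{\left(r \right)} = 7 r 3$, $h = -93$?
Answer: $-1978$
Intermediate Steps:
$c{\left(r \right)} = 21 r$
$c{\left(h \right)} - R{\left(L{\left(5 \right)} \right)} = 21 \left(-93\right) - 5^{2} = -1953 - 25 = -1978$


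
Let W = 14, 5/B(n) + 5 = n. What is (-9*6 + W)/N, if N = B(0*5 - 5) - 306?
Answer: 80/613 ≈ 0.13051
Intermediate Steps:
B(n) = 5/(-5 + n)
N = -613/2 (N = 5/(-5 + (0*5 - 5)) - 306 = 5/(-5 + (0 - 5)) - 306 = 5/(-5 - 5) - 306 = 5/(-10) - 306 = 5*(-⅒) - 306 = -½ - 306 = -613/2 ≈ -306.50)
(-9*6 + W)/N = (-9*6 + 14)/(-613/2) = (-54 + 14)*(-2/613) = -40*(-2/613) = 80/613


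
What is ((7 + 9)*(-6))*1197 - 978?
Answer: -115890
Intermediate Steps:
((7 + 9)*(-6))*1197 - 978 = (16*(-6))*1197 - 978 = -96*1197 - 978 = -114912 - 978 = -115890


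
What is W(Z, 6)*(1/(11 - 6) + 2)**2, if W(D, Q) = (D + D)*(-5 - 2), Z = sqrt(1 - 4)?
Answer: -1694*I*sqrt(3)/25 ≈ -117.36*I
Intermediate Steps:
Z = I*sqrt(3) (Z = sqrt(-3) = I*sqrt(3) ≈ 1.732*I)
W(D, Q) = -14*D (W(D, Q) = (2*D)*(-7) = -14*D)
W(Z, 6)*(1/(11 - 6) + 2)**2 = (-14*I*sqrt(3))*(1/(11 - 6) + 2)**2 = (-14*I*sqrt(3))*(1/5 + 2)**2 = (-14*I*sqrt(3))*(11/5)**2 = -14*I*sqrt(3)*(121/25) = -1694*I*sqrt(3)/25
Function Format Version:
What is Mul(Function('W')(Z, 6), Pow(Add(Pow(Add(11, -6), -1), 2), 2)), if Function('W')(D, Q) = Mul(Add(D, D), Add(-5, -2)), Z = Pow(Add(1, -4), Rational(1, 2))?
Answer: Mul(Rational(-1694, 25), I, Pow(3, Rational(1, 2))) ≈ Mul(-117.36, I)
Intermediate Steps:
Z = Mul(I, Pow(3, Rational(1, 2))) (Z = Pow(-3, Rational(1, 2)) = Mul(I, Pow(3, Rational(1, 2))) ≈ Mul(1.7320, I))
Function('W')(D, Q) = Mul(-14, D) (Function('W')(D, Q) = Mul(Mul(2, D), -7) = Mul(-14, D))
Mul(Function('W')(Z, 6), Pow(Add(Pow(Add(11, -6), -1), 2), 2)) = Mul(Mul(-14, Mul(I, Pow(3, Rational(1, 2)))), Pow(Add(Pow(Add(11, -6), -1), 2), 2)) = Mul(Mul(-14, I, Pow(3, Rational(1, 2))), Pow(Add(Pow(5, -1), 2), 2)) = Mul(Mul(-14, I, Pow(3, Rational(1, 2))), Pow(Add(Rational(1, 5), 2), 2)) = Mul(Mul(-14, I, Pow(3, Rational(1, 2))), Pow(Rational(11, 5), 2)) = Mul(Mul(-14, I, Pow(3, Rational(1, 2))), Rational(121, 25)) = Mul(Rational(-1694, 25), I, Pow(3, Rational(1, 2)))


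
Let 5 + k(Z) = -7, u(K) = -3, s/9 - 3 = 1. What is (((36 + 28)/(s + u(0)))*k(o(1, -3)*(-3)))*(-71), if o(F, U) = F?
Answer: 18176/11 ≈ 1652.4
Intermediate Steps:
s = 36 (s = 27 + 9*1 = 27 + 9 = 36)
k(Z) = -12 (k(Z) = -5 - 7 = -12)
(((36 + 28)/(s + u(0)))*k(o(1, -3)*(-3)))*(-71) = (((36 + 28)/(36 - 3))*(-12))*(-71) = ((64/33)*(-12))*(-71) = -256/11*(-71) = 18176/11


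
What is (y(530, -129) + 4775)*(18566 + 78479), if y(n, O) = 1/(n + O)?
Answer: 185819436920/401 ≈ 4.6339e+8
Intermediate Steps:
y(n, O) = 1/(O + n)
(y(530, -129) + 4775)*(18566 + 78479) = (1/(-129 + 530) + 4775)*(18566 + 78479) = (1/401 + 4775)*97045 = (1914776/401)*97045 = 185819436920/401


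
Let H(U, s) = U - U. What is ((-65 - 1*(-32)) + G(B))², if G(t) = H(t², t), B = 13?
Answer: 1089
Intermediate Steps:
H(U, s) = 0
G(t) = 0
((-65 - 1*(-32)) + G(B))² = ((-65 - 1*(-32)) + 0)² = ((-65 + 32) + 0)² = (-33 + 0)² = (-33)² = 1089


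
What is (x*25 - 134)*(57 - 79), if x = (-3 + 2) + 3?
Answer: 1848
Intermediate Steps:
x = 2 (x = -1 + 3 = 2)
(x*25 - 134)*(57 - 79) = (2*25 - 134)*(57 - 79) = (50 - 134)*(-22) = -84*(-22) = 1848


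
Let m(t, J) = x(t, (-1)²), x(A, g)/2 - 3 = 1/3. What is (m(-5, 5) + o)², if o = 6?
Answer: 1444/9 ≈ 160.44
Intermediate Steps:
x(A, g) = 20/3 (x(A, g) = 6 + 2/3 = 6 + 2*(⅓) = 6 + ⅔ = 20/3)
m(t, J) = 20/3
(m(-5, 5) + o)² = (20/3 + 6)² = (38/3)² = 1444/9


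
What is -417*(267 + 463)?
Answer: -304410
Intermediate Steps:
-417*(267 + 463) = -417*730 = -304410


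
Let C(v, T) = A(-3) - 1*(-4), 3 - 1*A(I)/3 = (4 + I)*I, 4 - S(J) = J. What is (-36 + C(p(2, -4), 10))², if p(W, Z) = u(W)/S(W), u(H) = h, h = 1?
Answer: 196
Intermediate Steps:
S(J) = 4 - J
u(H) = 1
A(I) = 9 - 3*I*(4 + I) (A(I) = 9 - 3*(4 + I)*I = 9 - 3*I*(4 + I))
p(W, Z) = 1/(4 - W)
C(v, T) = 22 (C(v, T) = (9 - 12*(-3) - 3*(-3)²) - 1*(-4) = (9 + 36 - 3*9) + 4 = (9 + 36 - 27) + 4 = 18 + 4 = 22)
(-36 + C(p(2, -4), 10))² = (-36 + 22)² = (-14)² = 196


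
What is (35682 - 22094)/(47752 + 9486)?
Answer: 6794/28619 ≈ 0.23739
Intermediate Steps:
(35682 - 22094)/(47752 + 9486) = 13588/57238 = 13588*(1/57238) = 6794/28619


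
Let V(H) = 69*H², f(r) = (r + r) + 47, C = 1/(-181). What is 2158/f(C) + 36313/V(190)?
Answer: 64883293351/1412340300 ≈ 45.940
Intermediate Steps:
C = -1/181 ≈ -0.0055249
f(r) = 47 + 2*r (f(r) = 2*r + 47 = 47 + 2*r)
2158/f(C) + 36313/V(190) = 2158/(47 + 2*(-1/181)) + 36313/((69*190²)) = 2158/(47 - 2/181) + 36313/((69*36100)) = 2158/(8505/181) + 36313/2490900 = 2158*(181/8505) + 36313*(1/2490900) = 390598/8505 + 36313/2490900 = 64883293351/1412340300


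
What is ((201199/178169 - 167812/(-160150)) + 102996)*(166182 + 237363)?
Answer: 118598881878279828351/2853376535 ≈ 4.1564e+10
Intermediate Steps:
((201199/178169 - 167812/(-160150)) + 102996)*(166182 + 237363) = ((201199*(1/178169) - 167812*(-1/160150)) + 102996)*403545 = ((201199/178169 + 83906/80075) + 102996)*403545 = (31060458039/14266882675 + 102996)*403545 = (1469462908452339/14266882675)*403545 = 118598881878279828351/2853376535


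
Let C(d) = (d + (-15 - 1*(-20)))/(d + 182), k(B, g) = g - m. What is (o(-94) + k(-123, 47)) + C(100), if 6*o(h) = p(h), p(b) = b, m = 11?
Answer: 5839/282 ≈ 20.706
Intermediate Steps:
k(B, g) = -11 + g (k(B, g) = g - 1*11 = g - 11 = -11 + g)
C(d) = (5 + d)/(182 + d) (C(d) = (d + (-15 + 20))/(182 + d) = (d + 5)/(182 + d) = (5 + d)/(182 + d))
o(h) = h/6
(o(-94) + k(-123, 47)) + C(100) = ((⅙)*(-94) + (-11 + 47)) + (5 + 100)/(182 + 100) = (-47/3 + 36) + 105/282 = 61/3 + (1/282)*105 = 61/3 + 35/94 = 5839/282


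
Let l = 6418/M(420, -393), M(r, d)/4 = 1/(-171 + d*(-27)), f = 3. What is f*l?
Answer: 50252940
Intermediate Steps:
M(r, d) = 4/(-171 - 27*d) (M(r, d) = 4/(-171 + d*(-27)) = 4/(-171 - 27*d))
l = 16750980 (l = 6418/((-4/(171 + 27*(-393)))) = 6418/((-4/(171 - 10611))) = 6418/((-4/(-10440))) = 6418/((-4*(-1/10440))) = 6418/(1/2610) = 6418*2610 = 16750980)
f*l = 3*16750980 = 50252940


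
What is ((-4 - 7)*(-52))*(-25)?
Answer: -14300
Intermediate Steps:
((-4 - 7)*(-52))*(-25) = -11*(-52)*(-25) = 572*(-25) = -14300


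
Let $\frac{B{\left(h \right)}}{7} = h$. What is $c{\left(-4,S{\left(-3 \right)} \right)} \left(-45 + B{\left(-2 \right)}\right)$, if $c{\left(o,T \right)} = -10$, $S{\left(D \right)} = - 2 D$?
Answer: $590$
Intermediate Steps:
$B{\left(h \right)} = 7 h$
$c{\left(-4,S{\left(-3 \right)} \right)} \left(-45 + B{\left(-2 \right)}\right) = - 10 \left(-45 + 7 \left(-2\right)\right) = - 10 \left(-45 - 14\right) = \left(-10\right) \left(-59\right) = 590$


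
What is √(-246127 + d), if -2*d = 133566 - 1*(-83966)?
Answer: 11*I*√2933 ≈ 595.73*I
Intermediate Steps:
d = -108766 (d = -(133566 - 1*(-83966))/2 = -(133566 + 83966)/2 = -½*217532 = -108766)
√(-246127 + d) = √(-246127 - 108766) = √(-354893) = 11*I*√2933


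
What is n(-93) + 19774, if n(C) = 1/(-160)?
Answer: 3163839/160 ≈ 19774.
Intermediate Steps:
n(C) = -1/160
n(-93) + 19774 = -1/160 + 19774 = 3163839/160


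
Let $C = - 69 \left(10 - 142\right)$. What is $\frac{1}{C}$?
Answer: $\frac{1}{9108} \approx 0.00010979$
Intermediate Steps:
$C = 9108$ ($C = \left(-69\right) \left(-132\right) = 9108$)
$\frac{1}{C} = \frac{1}{9108}$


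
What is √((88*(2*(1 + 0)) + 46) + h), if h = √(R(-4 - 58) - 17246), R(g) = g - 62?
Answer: √(222 + 3*I*√1930) ≈ 15.495 + 4.2529*I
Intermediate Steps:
R(g) = -62 + g
h = 3*I*√1930 (h = √((-62 + (-4 - 58)) - 17246) = √((-62 - 62) - 17246) = √(-124 - 17246) = √(-17370) = 3*I*√1930 ≈ 131.8*I)
√((88*(2*(1 + 0)) + 46) + h) = √((88*(2*(1 + 0)) + 46) + 3*I*√1930) = √((88*(2*1) + 46) + 3*I*√1930) = √((88*2 + 46) + 3*I*√1930) = √((176 + 46) + 3*I*√1930) = √(222 + 3*I*√1930)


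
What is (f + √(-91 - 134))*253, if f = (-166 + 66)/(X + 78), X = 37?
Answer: -220 + 3795*I ≈ -220.0 + 3795.0*I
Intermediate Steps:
f = -20/23 (f = (-166 + 66)/(37 + 78) = -100/115 = -100*1/115 = -20/23 ≈ -0.86957)
(f + √(-91 - 134))*253 = (-20/23 + √(-91 - 134))*253 = (-20/23 + √(-225))*253 = (-20/23 + 15*I)*253 = -220 + 3795*I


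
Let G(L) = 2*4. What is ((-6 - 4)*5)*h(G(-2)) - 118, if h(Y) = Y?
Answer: -518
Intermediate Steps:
G(L) = 8
((-6 - 4)*5)*h(G(-2)) - 118 = ((-6 - 4)*5)*8 - 118 = -10*5*8 - 118 = -50*8 - 118 = -400 - 118 = -518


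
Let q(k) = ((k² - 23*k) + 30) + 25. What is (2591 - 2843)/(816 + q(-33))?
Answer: -252/2719 ≈ -0.092681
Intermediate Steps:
q(k) = 55 + k² - 23*k (q(k) = (30 + k² - 23*k) + 25 = 55 + k² - 23*k)
(2591 - 2843)/(816 + q(-33)) = (2591 - 2843)/(816 + (55 + (-33)² - 23*(-33))) = -252/(816 + (55 + 1089 + 759)) = -252/(816 + 1903) = -252/2719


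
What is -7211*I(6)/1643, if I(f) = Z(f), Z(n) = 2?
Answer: -14422/1643 ≈ -8.7778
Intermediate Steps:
I(f) = 2
-7211*I(6)/1643 = -7211*2/1643 = -14422*1/1643 = -14422/1643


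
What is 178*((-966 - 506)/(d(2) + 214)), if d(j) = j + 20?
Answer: -65504/59 ≈ -1110.2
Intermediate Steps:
d(j) = 20 + j
178*((-966 - 506)/(d(2) + 214)) = 178*((-966 - 506)/((20 + 2) + 214)) = 178*(-1472/(22 + 214)) = 178*(-1472/236) = 178*(-1472*1/236) = 178*(-368/59) = -65504/59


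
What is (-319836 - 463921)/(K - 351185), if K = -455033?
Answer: 783757/806218 ≈ 0.97214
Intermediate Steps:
(-319836 - 463921)/(K - 351185) = (-319836 - 463921)/(-455033 - 351185) = -783757/(-806218) = -783757*(-1/806218) = 783757/806218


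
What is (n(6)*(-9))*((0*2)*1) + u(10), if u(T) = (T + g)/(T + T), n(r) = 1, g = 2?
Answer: 3/5 ≈ 0.60000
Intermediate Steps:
u(T) = (2 + T)/(2*T) (u(T) = (T + 2)/(T + T) = (2 + T)/((2*T)) = (2 + T)*(1/(2*T)) = (2 + T)/(2*T))
(n(6)*(-9))*((0*2)*1) + u(10) = (1*(-9))*((0*2)*1) + (1/2)*(2 + 10)/10 = -0 + (1/2)*(1/10)*12 = -9*0 + 3/5 = 0 + 3/5 = 3/5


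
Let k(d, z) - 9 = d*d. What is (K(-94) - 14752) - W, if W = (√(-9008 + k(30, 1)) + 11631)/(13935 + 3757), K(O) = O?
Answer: -262667063/17692 - I*√8099/17692 ≈ -14847.0 - 0.0050867*I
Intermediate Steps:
k(d, z) = 9 + d² (k(d, z) = 9 + d*d = 9 + d²)
W = 11631/17692 + I*√8099/17692 (W = (√(-9008 + (9 + 30²)) + 11631)/(13935 + 3757) = (√(-9008 + (9 + 900)) + 11631)/17692 = (√(-9008 + 909) + 11631)*(1/17692) = (√(-8099) + 11631)*(1/17692) = (I*√8099 + 11631)*(1/17692) = (11631 + I*√8099)*(1/17692) = 11631/17692 + I*√8099/17692 ≈ 0.65742 + 0.0050867*I)
(K(-94) - 14752) - W = (-94 - 14752) - (11631/17692 + I*√8099/17692) = -14846 + (-11631/17692 - I*√8099/17692) = -262667063/17692 - I*√8099/17692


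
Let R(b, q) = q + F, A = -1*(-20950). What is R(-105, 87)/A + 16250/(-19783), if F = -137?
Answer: -6828533/8289077 ≈ -0.82380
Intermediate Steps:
A = 20950
R(b, q) = -137 + q (R(b, q) = q - 137 = -137 + q)
R(-105, 87)/A + 16250/(-19783) = (-137 + 87)/20950 + 16250/(-19783) = -50*1/20950 + 16250*(-1/19783) = -1/419 - 16250/19783 = -6828533/8289077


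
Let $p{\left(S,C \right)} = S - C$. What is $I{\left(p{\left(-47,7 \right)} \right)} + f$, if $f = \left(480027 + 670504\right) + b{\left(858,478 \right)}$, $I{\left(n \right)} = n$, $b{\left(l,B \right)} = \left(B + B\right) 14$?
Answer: $1163861$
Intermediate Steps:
$b{\left(l,B \right)} = 28 B$ ($b{\left(l,B \right)} = 2 B 14 = 28 B$)
$f = 1163915$ ($f = \left(480027 + 670504\right) + 28 \cdot 478 = 1150531 + 13384 = 1163915$)
$I{\left(p{\left(-47,7 \right)} \right)} + f = \left(-47 - 7\right) + 1163915 = -54 + 1163915 = 1163861$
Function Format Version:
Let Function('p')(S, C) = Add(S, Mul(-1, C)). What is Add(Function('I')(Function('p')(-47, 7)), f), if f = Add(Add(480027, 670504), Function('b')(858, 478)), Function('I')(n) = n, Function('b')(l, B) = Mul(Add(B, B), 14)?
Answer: 1163861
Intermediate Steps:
Function('b')(l, B) = Mul(28, B) (Function('b')(l, B) = Mul(Mul(2, B), 14) = Mul(28, B))
f = 1163915 (f = Add(Add(480027, 670504), Mul(28, 478)) = Add(1150531, 13384) = 1163915)
Add(Function('I')(Function('p')(-47, 7)), f) = Add(Add(-47, Mul(-1, 7)), 1163915) = Add(Add(-47, -7), 1163915) = Add(-54, 1163915) = 1163861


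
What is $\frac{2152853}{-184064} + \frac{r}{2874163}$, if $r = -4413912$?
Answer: $- \frac{7000092735407}{529029938432} \approx -13.232$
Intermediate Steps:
$\frac{2152853}{-184064} + \frac{r}{2874163} = \frac{2152853}{-184064} - \frac{4413912}{2874163} = 2152853 \left(- \frac{1}{184064}\right) - \frac{4413912}{2874163} = - \frac{2152853}{184064} - \frac{4413912}{2874163} = - \frac{7000092735407}{529029938432}$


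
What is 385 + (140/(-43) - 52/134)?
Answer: 1098687/2881 ≈ 381.36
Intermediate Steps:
385 + (140/(-43) - 52/134) = 385 + (140*(-1/43) - 52*1/134) = 385 + (-140/43 - 26/67) = 385 - 10498/2881 = 1098687/2881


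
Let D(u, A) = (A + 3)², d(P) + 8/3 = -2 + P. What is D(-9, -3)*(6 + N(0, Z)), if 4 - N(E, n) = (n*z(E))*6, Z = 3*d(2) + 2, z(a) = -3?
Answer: 0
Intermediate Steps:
d(P) = -14/3 + P (d(P) = -8/3 + (-2 + P) = -14/3 + P)
Z = -6 (Z = 3*(-14/3 + 2) + 2 = 3*(-8/3) + 2 = -8 + 2 = -6)
D(u, A) = (3 + A)²
N(E, n) = 4 + 18*n (N(E, n) = 4 - n*(-3)*6 = 4 - (-3*n)*6 = 4 - (-18)*n = 4 + 18*n)
D(-9, -3)*(6 + N(0, Z)) = (3 - 3)²*(6 + (4 + 18*(-6))) = 0²*(6 + (4 - 108)) = 0*(6 - 104) = 0*(-98) = 0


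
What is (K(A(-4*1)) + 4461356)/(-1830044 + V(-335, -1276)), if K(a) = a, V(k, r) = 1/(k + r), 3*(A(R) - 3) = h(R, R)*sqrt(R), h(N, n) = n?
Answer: -1026749907/421171555 + 4296*I/2948200885 ≈ -2.4378 + 1.4572e-6*I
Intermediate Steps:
A(R) = 3 + R**(3/2)/3 (A(R) = 3 + (R*sqrt(R))/3 = 3 + R**(3/2)/3)
(K(A(-4*1)) + 4461356)/(-1830044 + V(-335, -1276)) = ((3 + (-4*1)**(3/2)/3) + 4461356)/(-1830044 + 1/(-335 - 1276)) = ((3 + (-4)**(3/2)/3) + 4461356)/(-1830044 + 1/(-1611)) = ((3 + (-8*I)/3) + 4461356)/(-1830044 - 1/1611) = ((3 - 8*I/3) + 4461356)/(-2948200885/1611) = (4461359 - 8*I/3)*(-1611/2948200885) = -1026749907/421171555 + 4296*I/2948200885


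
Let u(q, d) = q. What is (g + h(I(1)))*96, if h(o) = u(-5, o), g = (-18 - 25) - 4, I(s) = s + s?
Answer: -4992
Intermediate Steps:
I(s) = 2*s
g = -47 (g = -43 - 4 = -47)
h(o) = -5
(g + h(I(1)))*96 = (-47 - 5)*96 = -52*96 = -4992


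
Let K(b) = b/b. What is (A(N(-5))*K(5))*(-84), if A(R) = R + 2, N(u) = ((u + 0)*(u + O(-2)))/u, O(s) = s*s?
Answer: -84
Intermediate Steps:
O(s) = s**2
K(b) = 1
N(u) = 4 + u (N(u) = ((u + 0)*(u + (-2)**2))/u = (u*(u + 4))/u = (u*(4 + u))/u = 4 + u)
A(R) = 2 + R
(A(N(-5))*K(5))*(-84) = ((2 + (4 - 5))*1)*(-84) = ((2 - 1)*1)*(-84) = (1*1)*(-84) = 1*(-84) = -84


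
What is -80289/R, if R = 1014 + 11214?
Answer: -26763/4076 ≈ -6.5660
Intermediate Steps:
R = 12228
-80289/R = -80289/12228 = -80289*1/12228 = -26763/4076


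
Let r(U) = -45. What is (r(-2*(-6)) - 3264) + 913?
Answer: -2396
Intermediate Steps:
(r(-2*(-6)) - 3264) + 913 = (-45 - 3264) + 913 = -3309 + 913 = -2396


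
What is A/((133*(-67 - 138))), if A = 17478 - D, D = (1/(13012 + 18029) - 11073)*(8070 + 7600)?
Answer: -5386587799238/846332865 ≈ -6364.6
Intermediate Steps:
D = -5386045264640/31041 (D = (1/31041 - 11073)*15670 = -343716992/31041*15670 = -5386045264640/31041 ≈ -1.7351e+8)
A = 5386587799238/31041 (A = 17478 - 1*(-5386045264640/31041) = 17478 + 5386045264640/31041 = 5386587799238/31041 ≈ 1.7353e+8)
A/((133*(-67 - 138))) = 5386587799238/(31041*((133*(-67 - 138)))) = 5386587799238/(31041*((133*(-205)))) = (5386587799238/31041)/(-27265) = (5386587799238/31041)*(-1/27265) = -5386587799238/846332865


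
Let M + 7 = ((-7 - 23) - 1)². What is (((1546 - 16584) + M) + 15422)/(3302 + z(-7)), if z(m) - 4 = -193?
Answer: 1338/3113 ≈ 0.42981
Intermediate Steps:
M = 954 (M = -7 + ((-7 - 23) - 1)² = -7 + (-30 - 1)² = -7 + (-31)² = -7 + 961 = 954)
z(m) = -189 (z(m) = 4 - 193 = -189)
(((1546 - 16584) + M) + 15422)/(3302 + z(-7)) = (((1546 - 16584) + 954) + 15422)/(3302 - 189) = ((-15038 + 954) + 15422)/3113 = (-14084 + 15422)*(1/3113) = 1338*(1/3113) = 1338/3113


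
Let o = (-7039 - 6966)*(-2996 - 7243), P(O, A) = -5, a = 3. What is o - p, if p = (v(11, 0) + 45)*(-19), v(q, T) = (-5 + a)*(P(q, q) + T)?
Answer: 143398240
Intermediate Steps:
o = 143397195 (o = -14005*(-10239) = 143397195)
v(q, T) = 10 - 2*T (v(q, T) = (-5 + 3)*(-5 + T) = -2*(-5 + T) = 10 - 2*T)
p = -1045 (p = ((10 - 2*0) + 45)*(-19) = ((10 + 0) + 45)*(-19) = (10 + 45)*(-19) = 55*(-19) = -1045)
o - p = 143397195 - 1*(-1045) = 143397195 + 1045 = 143398240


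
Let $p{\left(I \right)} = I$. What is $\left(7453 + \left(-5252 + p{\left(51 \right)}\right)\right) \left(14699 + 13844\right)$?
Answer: $64278836$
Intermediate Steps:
$\left(7453 + \left(-5252 + p{\left(51 \right)}\right)\right) \left(14699 + 13844\right) = \left(7453 + \left(-5252 + 51\right)\right) \left(14699 + 13844\right) = \left(7453 - 5201\right) 28543 = 2252 \cdot 28543 = 64278836$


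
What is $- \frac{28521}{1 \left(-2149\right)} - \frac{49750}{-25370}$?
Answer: $\frac{83049052}{5452013} \approx 15.233$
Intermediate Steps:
$- \frac{28521}{1 \left(-2149\right)} - \frac{49750}{-25370} = - \frac{28521}{-2149} - - \frac{4975}{2537} = \left(-28521\right) \left(- \frac{1}{2149}\right) + \frac{4975}{2537} = \frac{28521}{2149} + \frac{4975}{2537} = \frac{83049052}{5452013}$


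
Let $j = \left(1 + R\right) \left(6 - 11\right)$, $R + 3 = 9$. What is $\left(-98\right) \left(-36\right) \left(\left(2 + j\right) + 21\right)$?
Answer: $-42336$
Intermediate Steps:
$R = 6$ ($R = -3 + 9 = 6$)
$j = -35$ ($j = \left(1 + 6\right) \left(6 - 11\right) = 7 \left(-5\right) = -35$)
$\left(-98\right) \left(-36\right) \left(\left(2 + j\right) + 21\right) = \left(-98\right) \left(-36\right) \left(\left(2 - 35\right) + 21\right) = 3528 \left(-33 + 21\right) = 3528 \left(-12\right) = -42336$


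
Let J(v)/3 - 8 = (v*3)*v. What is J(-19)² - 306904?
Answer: 10405625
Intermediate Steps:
J(v) = 24 + 9*v² (J(v) = 24 + 3*((v*3)*v) = 24 + 3*((3*v)*v) = 24 + 3*(3*v²) = 24 + 9*v²)
J(-19)² - 306904 = (24 + 9*(-19)²)² - 306904 = (24 + 9*361)² - 306904 = (24 + 3249)² - 306904 = 3273² - 306904 = 10712529 - 306904 = 10405625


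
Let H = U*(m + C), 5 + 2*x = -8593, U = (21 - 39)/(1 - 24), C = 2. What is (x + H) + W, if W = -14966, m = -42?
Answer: -443815/23 ≈ -19296.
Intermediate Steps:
U = 18/23 (U = -18/(-23) = -18*(-1/23) = 18/23 ≈ 0.78261)
x = -4299 (x = -5/2 + (½)*(-8593) = -5/2 - 8593/2 = -4299)
H = -720/23 (H = 18*(-42 + 2)/23 = (18/23)*(-40) = -720/23 ≈ -31.304)
(x + H) + W = (-4299 - 720/23) - 14966 = -99597/23 - 14966 = -443815/23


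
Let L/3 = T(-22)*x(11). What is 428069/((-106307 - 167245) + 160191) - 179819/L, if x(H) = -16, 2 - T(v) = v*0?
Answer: 77943935/41696 ≈ 1869.3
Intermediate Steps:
T(v) = 2 (T(v) = 2 - v*0 = 2 - 1*0 = 2 + 0 = 2)
L = -96 (L = 3*(2*(-16)) = 3*(-32) = -96)
428069/((-106307 - 167245) + 160191) - 179819/L = 428069/((-106307 - 167245) + 160191) - 179819/(-96) = 428069/(-273552 + 160191) - 179819*(-1/96) = 428069/(-113361) + 179819/96 = 428069*(-1/113361) + 179819/96 = -14761/3909 + 179819/96 = 77943935/41696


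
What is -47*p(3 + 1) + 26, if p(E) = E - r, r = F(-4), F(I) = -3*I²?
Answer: -2418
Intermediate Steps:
r = -48 (r = -3*(-4)² = -3*16 = -48)
p(E) = 48 + E (p(E) = E - 1*(-48) = E + 48 = 48 + E)
-47*p(3 + 1) + 26 = -47*(48 + (3 + 1)) + 26 = -47*(48 + 4) + 26 = -47*52 + 26 = -2444 + 26 = -2418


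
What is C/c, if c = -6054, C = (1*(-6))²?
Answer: -6/1009 ≈ -0.0059465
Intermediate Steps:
C = 36 (C = (-6)² = 36)
C/c = 36/(-6054) = 36*(-1/6054) = -6/1009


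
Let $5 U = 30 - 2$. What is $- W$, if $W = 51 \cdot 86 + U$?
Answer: $- \frac{21958}{5} \approx -4391.6$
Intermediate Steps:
$U = \frac{28}{5}$ ($U = \frac{30 - 2}{5} = \frac{1}{5} \cdot 28 = \frac{28}{5} \approx 5.6$)
$W = \frac{21958}{5}$ ($W = 51 \cdot 86 + \frac{28}{5} = 4386 + \frac{28}{5} = \frac{21958}{5} \approx 4391.6$)
$- W = \left(-1\right) \frac{21958}{5} = - \frac{21958}{5}$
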